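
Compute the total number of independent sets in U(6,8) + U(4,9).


For a direct sum, |I(M1+M2)| = |I(M1)| * |I(M2)|.
|I(U(6,8))| = sum C(8,k) for k=0..6 = 247.
|I(U(4,9))| = sum C(9,k) for k=0..4 = 256.
Total = 247 * 256 = 63232.

63232


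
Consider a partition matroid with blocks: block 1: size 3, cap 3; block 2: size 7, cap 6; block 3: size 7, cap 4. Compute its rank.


Rank of a partition matroid = sum of min(|Si|, ci) for each block.
= min(3,3) + min(7,6) + min(7,4)
= 3 + 6 + 4
= 13.

13


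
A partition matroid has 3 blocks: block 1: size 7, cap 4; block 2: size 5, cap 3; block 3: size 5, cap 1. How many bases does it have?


A basis picks exactly ci elements from block i.
Number of bases = product of C(|Si|, ci).
= C(7,4) * C(5,3) * C(5,1)
= 35 * 10 * 5
= 1750.

1750


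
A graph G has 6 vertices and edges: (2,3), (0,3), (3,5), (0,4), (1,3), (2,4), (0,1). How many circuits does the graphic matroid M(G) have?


A circuit in a graphic matroid = edge set of a simple cycle.
G has 6 vertices and 7 edges.
Enumerating all minimal edge subsets forming cycles...
Total circuits found: 3.

3


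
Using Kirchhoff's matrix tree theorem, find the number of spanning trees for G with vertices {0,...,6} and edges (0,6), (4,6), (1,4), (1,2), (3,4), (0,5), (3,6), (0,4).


By Kirchhoff's matrix tree theorem, the number of spanning trees equals
the determinant of any cofactor of the Laplacian matrix L.
G has 7 vertices and 8 edges.
Computing the (6 x 6) cofactor determinant gives 8.

8


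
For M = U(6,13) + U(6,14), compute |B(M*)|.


(M1+M2)* = M1* + M2*.
M1* = U(7,13), bases: C(13,7) = 1716.
M2* = U(8,14), bases: C(14,8) = 3003.
|B(M*)| = 1716 * 3003 = 5153148.

5153148


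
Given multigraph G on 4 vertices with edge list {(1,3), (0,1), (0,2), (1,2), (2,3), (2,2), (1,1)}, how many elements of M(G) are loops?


In a graphic matroid, a loop is a self-loop edge (u,u) with rank 0.
Examining all 7 edges for self-loops...
Self-loops found: (2,2), (1,1)
Number of loops = 2.

2


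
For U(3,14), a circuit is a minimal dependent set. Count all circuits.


In U(3,14), circuits are the (4)-element subsets.
Any set of 4 elements is dependent, and removing any one element gives
an independent set of size 3, so it is a minimal dependent set.
Number of circuits = C(14,4) = 14! / (4! * 10!) = 1001.

1001


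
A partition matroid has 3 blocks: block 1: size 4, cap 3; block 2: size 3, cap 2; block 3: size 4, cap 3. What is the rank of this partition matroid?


Rank of a partition matroid = sum of min(|Si|, ci) for each block.
= min(4,3) + min(3,2) + min(4,3)
= 3 + 2 + 3
= 8.

8


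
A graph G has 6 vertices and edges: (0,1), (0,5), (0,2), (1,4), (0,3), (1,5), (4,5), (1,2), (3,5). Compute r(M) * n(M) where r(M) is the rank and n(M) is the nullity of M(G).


r(M) = |V| - c = 6 - 1 = 5.
nullity = |E| - r(M) = 9 - 5 = 4.
Product = 5 * 4 = 20.

20


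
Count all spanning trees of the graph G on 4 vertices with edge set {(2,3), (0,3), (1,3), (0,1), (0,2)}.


By Kirchhoff's matrix tree theorem, the number of spanning trees equals
the determinant of any cofactor of the Laplacian matrix L.
G has 4 vertices and 5 edges.
Computing the (3 x 3) cofactor determinant gives 8.

8


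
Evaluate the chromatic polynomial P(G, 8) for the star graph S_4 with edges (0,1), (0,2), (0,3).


P(tree, k) = k * (k-1)^(3) for any tree on 4 vertices.
P(8) = 8 * 7^3 = 8 * 343 = 2744.

2744


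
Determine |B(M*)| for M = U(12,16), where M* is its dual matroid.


The dual of U(r,n) is U(n-r, n) = U(4,16).
Bases of U(4,16) are all (4)-element subsets.
|B(M*)| = C(16,4) = 16! / (4! * 12!) = 1820.

1820


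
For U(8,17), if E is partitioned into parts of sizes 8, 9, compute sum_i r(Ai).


r(Ai) = min(|Ai|, 8) for each part.
Sum = min(8,8) + min(9,8)
    = 8 + 8
    = 16.

16


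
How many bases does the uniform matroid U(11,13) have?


Bases of U(11,13) are all 11-element subsets of the 13-element ground set.
Number of bases = C(13,11).
C(13,11) = 13! / (11! * 2!) = 78.

78


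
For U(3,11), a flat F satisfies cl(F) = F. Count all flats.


Flats of U(3,11): every subset of size < 3 is a flat, plus E itself.
Count = C(11,0) + C(11,1) + C(11,2) + 1
     = 1 + 11 + 55 + 1
     = 68.

68


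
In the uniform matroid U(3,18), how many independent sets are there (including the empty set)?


Independent sets of U(3,18) are all subsets of size <= 3.
Count = (18 choose 0) + (18 choose 1) + (18 choose 2) + (18 choose 3)
     = 1 + 18 + 153 + 816
     = 988.

988


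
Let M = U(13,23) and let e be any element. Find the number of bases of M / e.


Contracting e from U(13,23) gives U(12,22).
Bases of U(12,22) = (22 choose 12) = 646646.

646646


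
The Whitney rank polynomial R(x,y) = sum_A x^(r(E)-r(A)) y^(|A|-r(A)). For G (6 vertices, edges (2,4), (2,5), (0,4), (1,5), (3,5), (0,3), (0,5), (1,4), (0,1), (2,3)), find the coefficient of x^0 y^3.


R(x,y) = sum over A in 2^E of x^(r(E)-r(A)) * y^(|A|-r(A)).
G has 6 vertices, 10 edges. r(E) = 5.
Enumerate all 2^10 = 1024 subsets.
Count subsets with r(E)-r(A)=0 and |A|-r(A)=3: 45.

45


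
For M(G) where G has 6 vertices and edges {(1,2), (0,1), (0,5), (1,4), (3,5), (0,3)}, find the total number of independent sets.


An independent set in a graphic matroid is an acyclic edge subset.
G has 6 vertices and 6 edges.
Enumerate all 2^6 = 64 subsets, checking for acyclicity.
Total independent sets = 56.

56


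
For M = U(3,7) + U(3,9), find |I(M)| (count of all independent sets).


For a direct sum, |I(M1+M2)| = |I(M1)| * |I(M2)|.
|I(U(3,7))| = sum C(7,k) for k=0..3 = 64.
|I(U(3,9))| = sum C(9,k) for k=0..3 = 130.
Total = 64 * 130 = 8320.

8320


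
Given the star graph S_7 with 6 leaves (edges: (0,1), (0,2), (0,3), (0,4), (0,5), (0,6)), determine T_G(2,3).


A star on 7 vertices is a tree with 6 edges.
T(x,y) = x^(6) for any tree.
T(2,3) = 2^6 = 64.

64


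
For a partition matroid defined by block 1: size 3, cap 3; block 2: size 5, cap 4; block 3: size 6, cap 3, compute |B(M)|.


A basis picks exactly ci elements from block i.
Number of bases = product of C(|Si|, ci).
= C(3,3) * C(5,4) * C(6,3)
= 1 * 5 * 20
= 100.

100


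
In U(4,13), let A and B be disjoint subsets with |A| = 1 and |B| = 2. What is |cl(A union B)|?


|A union B| = 1 + 2 = 3 (disjoint).
In U(4,13), cl(S) = S if |S| < 4, else cl(S) = E.
Since 3 < 4, cl(A union B) = A union B.
|cl(A union B)| = 3.

3


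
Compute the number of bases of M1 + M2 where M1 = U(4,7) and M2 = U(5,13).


Bases of a direct sum M1 + M2: |B| = |B(M1)| * |B(M2)|.
|B(U(4,7))| = C(7,4) = 35.
|B(U(5,13))| = C(13,5) = 1287.
Total bases = 35 * 1287 = 45045.

45045


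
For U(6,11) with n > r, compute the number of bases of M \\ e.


Deleting e from U(6,11) gives U(6,10) since n > r.
Bases of U(6,10) = (10 choose 6) = 210.

210


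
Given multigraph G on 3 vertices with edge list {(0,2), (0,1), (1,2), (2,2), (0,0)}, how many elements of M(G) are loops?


In a graphic matroid, a loop is a self-loop edge (u,u) with rank 0.
Examining all 5 edges for self-loops...
Self-loops found: (2,2), (0,0)
Number of loops = 2.

2


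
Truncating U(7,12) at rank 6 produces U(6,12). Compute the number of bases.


Truncating U(7,12) to rank 6 gives U(6,12).
Bases of U(6,12) are all 6-element subsets of 12 elements.
Number of bases = C(12,6) = 12! / (6! * 6!) = 924.

924


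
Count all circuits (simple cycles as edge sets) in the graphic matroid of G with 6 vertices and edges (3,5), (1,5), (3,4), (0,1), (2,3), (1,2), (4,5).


A circuit in a graphic matroid = edge set of a simple cycle.
G has 6 vertices and 7 edges.
Enumerating all minimal edge subsets forming cycles...
Total circuits found: 3.

3


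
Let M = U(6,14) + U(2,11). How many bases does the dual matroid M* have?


(M1+M2)* = M1* + M2*.
M1* = U(8,14), bases: C(14,8) = 3003.
M2* = U(9,11), bases: C(11,9) = 55.
|B(M*)| = 3003 * 55 = 165165.

165165


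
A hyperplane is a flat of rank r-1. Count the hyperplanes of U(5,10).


Hyperplanes of U(5,10) are flats of rank 4.
In a uniform matroid, these are exactly the (4)-element subsets.
Count = C(10,4) = 10! / (4! * 6!) = 210.

210


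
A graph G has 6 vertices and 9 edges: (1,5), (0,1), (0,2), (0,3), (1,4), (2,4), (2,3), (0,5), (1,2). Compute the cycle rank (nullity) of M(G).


Cycle rank (nullity) = |E| - r(M) = |E| - (|V| - c).
|E| = 9, |V| = 6, c = 1.
Nullity = 9 - (6 - 1) = 9 - 5 = 4.

4


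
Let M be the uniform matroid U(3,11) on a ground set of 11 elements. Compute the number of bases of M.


Bases of U(3,11) are all 3-element subsets of the 11-element ground set.
Number of bases = C(11,3).
C(11,3) = (11 * 10 * 9) / (1 * 2 * 3) = 165.

165


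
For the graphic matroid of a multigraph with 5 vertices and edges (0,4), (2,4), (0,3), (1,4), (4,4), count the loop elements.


In a graphic matroid, a loop is a self-loop edge (u,u) with rank 0.
Examining all 5 edges for self-loops...
Self-loops found: (4,4)
Number of loops = 1.

1


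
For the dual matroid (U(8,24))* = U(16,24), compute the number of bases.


The dual of U(r,n) is U(n-r, n) = U(16,24).
Bases of U(16,24) are all (16)-element subsets.
|B(M*)| = (24 choose 16) = 735471.

735471


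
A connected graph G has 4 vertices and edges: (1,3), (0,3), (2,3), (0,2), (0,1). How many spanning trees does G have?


By Kirchhoff's matrix tree theorem, the number of spanning trees equals
the determinant of any cofactor of the Laplacian matrix L.
G has 4 vertices and 5 edges.
Computing the (3 x 3) cofactor determinant gives 8.

8


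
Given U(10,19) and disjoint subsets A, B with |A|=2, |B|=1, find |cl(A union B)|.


|A union B| = 2 + 1 = 3 (disjoint).
In U(10,19), cl(S) = S if |S| < 10, else cl(S) = E.
Since 3 < 10, cl(A union B) = A union B.
|cl(A union B)| = 3.

3


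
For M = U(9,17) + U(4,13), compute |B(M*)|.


(M1+M2)* = M1* + M2*.
M1* = U(8,17), bases: C(17,8) = 24310.
M2* = U(9,13), bases: C(13,9) = 715.
|B(M*)| = 24310 * 715 = 17381650.

17381650


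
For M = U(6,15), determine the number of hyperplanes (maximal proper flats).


Hyperplanes of U(6,15) are flats of rank 5.
In a uniform matroid, these are exactly the (5)-element subsets.
Count = C(15,5) = 3003.

3003


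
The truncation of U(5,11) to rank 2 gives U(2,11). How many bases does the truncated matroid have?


Truncating U(5,11) to rank 2 gives U(2,11).
Bases of U(2,11) are all 2-element subsets of 11 elements.
Number of bases = C(11,2) = 11! / (2! * 9!) = 55.

55


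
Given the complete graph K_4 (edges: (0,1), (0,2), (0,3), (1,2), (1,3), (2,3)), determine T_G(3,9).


T(K_4; x,y) = x^3 + 3x^2 + 4xy + 2x + y^3 + 3y^2 + 2y.
Substituting x=3, y=9:
= 27 + 27 + 108 + 6 + 729 + 243 + 18
= 1158.

1158


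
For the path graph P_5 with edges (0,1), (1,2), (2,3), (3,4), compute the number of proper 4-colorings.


P(P_5, k) = k * (k-1)^(4).
P(4) = 4 * 3^4 = 4 * 81 = 324.

324


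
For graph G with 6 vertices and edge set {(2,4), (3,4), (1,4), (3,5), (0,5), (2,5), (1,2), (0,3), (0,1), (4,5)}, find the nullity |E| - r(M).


Cycle rank (nullity) = |E| - r(M) = |E| - (|V| - c).
|E| = 10, |V| = 6, c = 1.
Nullity = 10 - (6 - 1) = 10 - 5 = 5.

5


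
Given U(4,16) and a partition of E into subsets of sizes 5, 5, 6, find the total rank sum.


r(Ai) = min(|Ai|, 4) for each part.
Sum = min(5,4) + min(5,4) + min(6,4)
    = 4 + 4 + 4
    = 12.

12


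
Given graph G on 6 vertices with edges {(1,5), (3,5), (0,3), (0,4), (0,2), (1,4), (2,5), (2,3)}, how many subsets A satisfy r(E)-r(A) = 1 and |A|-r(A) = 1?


R(x,y) = sum over A in 2^E of x^(r(E)-r(A)) * y^(|A|-r(A)).
G has 6 vertices, 8 edges. r(E) = 5.
Enumerate all 2^8 = 256 subsets.
Count subsets with r(E)-r(A)=1 and |A|-r(A)=1: 23.

23


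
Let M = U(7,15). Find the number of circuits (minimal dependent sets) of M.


In U(7,15), circuits are the (8)-element subsets.
Any set of 8 elements is dependent, and removing any one element gives
an independent set of size 7, so it is a minimal dependent set.
Number of circuits = (15 choose 8) = 6435.

6435


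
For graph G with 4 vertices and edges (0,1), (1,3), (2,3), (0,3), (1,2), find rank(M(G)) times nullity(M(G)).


r(M) = |V| - c = 4 - 1 = 3.
nullity = |E| - r(M) = 5 - 3 = 2.
Product = 3 * 2 = 6.

6


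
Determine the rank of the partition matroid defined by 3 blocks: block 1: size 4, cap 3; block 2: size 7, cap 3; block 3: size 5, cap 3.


Rank of a partition matroid = sum of min(|Si|, ci) for each block.
= min(4,3) + min(7,3) + min(5,3)
= 3 + 3 + 3
= 9.

9


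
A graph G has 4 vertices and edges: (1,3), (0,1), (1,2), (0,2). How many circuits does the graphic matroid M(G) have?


A circuit in a graphic matroid = edge set of a simple cycle.
G has 4 vertices and 4 edges.
Enumerating all minimal edge subsets forming cycles...
Total circuits found: 1.

1


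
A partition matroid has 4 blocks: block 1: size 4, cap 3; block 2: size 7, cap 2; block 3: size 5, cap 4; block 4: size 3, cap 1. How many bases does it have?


A basis picks exactly ci elements from block i.
Number of bases = product of C(|Si|, ci).
= C(4,3) * C(7,2) * C(5,4) * C(3,1)
= 4 * 21 * 5 * 3
= 1260.

1260


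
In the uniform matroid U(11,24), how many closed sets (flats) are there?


Flats of U(11,24): every subset of size < 11 is a flat, plus E itself.
Count = C(24,0) + C(24,1) + C(24,2) + C(24,3) + C(24,4) + C(24,5) + C(24,6) + C(24,7) + C(24,8) + C(24,9) + C(24,10) + 1
     = 1 + 24 + 276 + 2024 + 10626 + 42504 + 134596 + 346104 + 735471 + 1307504 + 1961256 + 1
     = 4540387.

4540387


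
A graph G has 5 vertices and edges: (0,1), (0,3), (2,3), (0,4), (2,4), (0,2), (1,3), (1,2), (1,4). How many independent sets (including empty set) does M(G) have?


An independent set in a graphic matroid is an acyclic edge subset.
G has 5 vertices and 9 edges.
Enumerate all 2^9 = 512 subsets, checking for acyclicity.
Total independent sets = 198.

198


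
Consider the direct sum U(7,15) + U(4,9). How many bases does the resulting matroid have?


Bases of a direct sum M1 + M2: |B| = |B(M1)| * |B(M2)|.
|B(U(7,15))| = C(15,7) = 6435.
|B(U(4,9))| = C(9,4) = 126.
Total bases = 6435 * 126 = 810810.

810810


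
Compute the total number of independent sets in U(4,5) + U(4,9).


For a direct sum, |I(M1+M2)| = |I(M1)| * |I(M2)|.
|I(U(4,5))| = sum C(5,k) for k=0..4 = 31.
|I(U(4,9))| = sum C(9,k) for k=0..4 = 256.
Total = 31 * 256 = 7936.

7936


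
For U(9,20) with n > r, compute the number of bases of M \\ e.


Deleting e from U(9,20) gives U(9,19) since n > r.
Bases of U(9,19) = C(19,9) = 19! / (9! * 10!) = 92378.

92378


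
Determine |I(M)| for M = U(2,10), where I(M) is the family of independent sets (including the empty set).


Independent sets of U(2,10) are all subsets of size <= 2.
Count = C(10,0) + C(10,1) + C(10,2)
     = 1 + 10 + 45
     = 56.

56


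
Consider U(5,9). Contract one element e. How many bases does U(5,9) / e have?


Contracting e from U(5,9) gives U(4,8).
Bases of U(4,8) = C(8,4) = (8 * 7 * 6 * 5) / (1 * 2 * 3 * 4) = 70.

70


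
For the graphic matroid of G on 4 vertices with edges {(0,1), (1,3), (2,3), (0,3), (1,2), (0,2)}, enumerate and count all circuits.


A circuit in a graphic matroid = edge set of a simple cycle.
G has 4 vertices and 6 edges.
Enumerating all minimal edge subsets forming cycles...
Total circuits found: 7.

7


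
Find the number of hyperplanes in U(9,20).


Hyperplanes of U(9,20) are flats of rank 8.
In a uniform matroid, these are exactly the (8)-element subsets.
Count = (20 choose 8) = 125970.

125970


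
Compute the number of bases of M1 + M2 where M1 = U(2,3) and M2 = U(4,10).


Bases of a direct sum M1 + M2: |B| = |B(M1)| * |B(M2)|.
|B(U(2,3))| = C(3,2) = 3.
|B(U(4,10))| = C(10,4) = 210.
Total bases = 3 * 210 = 630.

630


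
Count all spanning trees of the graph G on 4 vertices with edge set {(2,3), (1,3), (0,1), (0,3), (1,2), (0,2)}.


By Kirchhoff's matrix tree theorem, the number of spanning trees equals
the determinant of any cofactor of the Laplacian matrix L.
G has 4 vertices and 6 edges.
Computing the (3 x 3) cofactor determinant gives 16.

16


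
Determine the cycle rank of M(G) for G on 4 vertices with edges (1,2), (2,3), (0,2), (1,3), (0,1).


Cycle rank (nullity) = |E| - r(M) = |E| - (|V| - c).
|E| = 5, |V| = 4, c = 1.
Nullity = 5 - (4 - 1) = 5 - 3 = 2.

2


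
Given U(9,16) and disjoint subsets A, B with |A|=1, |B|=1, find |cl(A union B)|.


|A union B| = 1 + 1 = 2 (disjoint).
In U(9,16), cl(S) = S if |S| < 9, else cl(S) = E.
Since 2 < 9, cl(A union B) = A union B.
|cl(A union B)| = 2.

2


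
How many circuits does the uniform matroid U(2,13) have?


In U(2,13), circuits are the (3)-element subsets.
Any set of 3 elements is dependent, and removing any one element gives
an independent set of size 2, so it is a minimal dependent set.
Number of circuits = C(13,3) = 13! / (3! * 10!) = 286.

286


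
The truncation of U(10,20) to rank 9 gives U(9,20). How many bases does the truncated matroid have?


Truncating U(10,20) to rank 9 gives U(9,20).
Bases of U(9,20) are all 9-element subsets of 20 elements.
Number of bases = (20 choose 9) = 167960.

167960


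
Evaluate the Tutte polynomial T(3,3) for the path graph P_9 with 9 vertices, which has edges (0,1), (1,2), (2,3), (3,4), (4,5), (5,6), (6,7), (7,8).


A path on 9 vertices is a tree with 8 edges.
T(x,y) = x^(8) for any tree.
T(3,3) = 3^8 = 6561.

6561


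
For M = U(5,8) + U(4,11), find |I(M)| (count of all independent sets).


For a direct sum, |I(M1+M2)| = |I(M1)| * |I(M2)|.
|I(U(5,8))| = sum C(8,k) for k=0..5 = 219.
|I(U(4,11))| = sum C(11,k) for k=0..4 = 562.
Total = 219 * 562 = 123078.

123078


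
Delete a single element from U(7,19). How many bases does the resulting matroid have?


Deleting e from U(7,19) gives U(7,18) since n > r.
Bases of U(7,18) = C(18,7) = 31824.

31824


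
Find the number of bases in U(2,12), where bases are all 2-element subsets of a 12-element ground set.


Bases of U(2,12) are all 2-element subsets of the 12-element ground set.
Number of bases = C(12,2).
(12 choose 2) = 66.

66


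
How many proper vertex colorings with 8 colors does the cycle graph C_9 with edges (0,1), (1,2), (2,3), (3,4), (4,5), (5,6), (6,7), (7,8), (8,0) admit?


P(C_9, k) = (k-1)^9 + (-1)^9*(k-1).
P(8) = (7)^9 - 7
= 40353607 - 7 = 40353600.

40353600


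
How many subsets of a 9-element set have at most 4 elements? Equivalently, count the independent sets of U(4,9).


Independent sets of U(4,9) are all subsets of size <= 4.
Count = (9 choose 0) + (9 choose 1) + (9 choose 2) + (9 choose 3) + (9 choose 4)
     = 1 + 9 + 36 + 84 + 126
     = 256.

256


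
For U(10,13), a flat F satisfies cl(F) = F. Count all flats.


Flats of U(10,13): every subset of size < 10 is a flat, plus E itself.
Count = (13 choose 0) + (13 choose 1) + (13 choose 2) + (13 choose 3) + (13 choose 4) + (13 choose 5) + (13 choose 6) + (13 choose 7) + (13 choose 8) + (13 choose 9) + 1
     = 1 + 13 + 78 + 286 + 715 + 1287 + 1716 + 1716 + 1287 + 715 + 1
     = 7815.

7815


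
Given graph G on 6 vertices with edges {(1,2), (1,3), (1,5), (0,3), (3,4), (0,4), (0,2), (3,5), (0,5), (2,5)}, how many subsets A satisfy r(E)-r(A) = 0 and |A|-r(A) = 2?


R(x,y) = sum over A in 2^E of x^(r(E)-r(A)) * y^(|A|-r(A)).
G has 6 vertices, 10 edges. r(E) = 5.
Enumerate all 2^10 = 1024 subsets.
Count subsets with r(E)-r(A)=0 and |A|-r(A)=2: 110.

110


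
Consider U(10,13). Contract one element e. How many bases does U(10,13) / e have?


Contracting e from U(10,13) gives U(9,12).
Bases of U(9,12) = (12 choose 9) = 220.

220


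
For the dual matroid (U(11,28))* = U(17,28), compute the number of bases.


The dual of U(r,n) is U(n-r, n) = U(17,28).
Bases of U(17,28) are all (17)-element subsets.
|B(M*)| = (28 choose 17) = 21474180.

21474180


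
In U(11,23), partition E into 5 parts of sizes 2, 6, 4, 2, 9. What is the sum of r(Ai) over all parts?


r(Ai) = min(|Ai|, 11) for each part.
Sum = min(2,11) + min(6,11) + min(4,11) + min(2,11) + min(9,11)
    = 2 + 6 + 4 + 2 + 9
    = 23.

23


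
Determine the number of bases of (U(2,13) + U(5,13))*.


(M1+M2)* = M1* + M2*.
M1* = U(11,13), bases: C(13,11) = 78.
M2* = U(8,13), bases: C(13,8) = 1287.
|B(M*)| = 78 * 1287 = 100386.

100386


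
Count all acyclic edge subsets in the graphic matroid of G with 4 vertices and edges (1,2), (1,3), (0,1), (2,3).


An independent set in a graphic matroid is an acyclic edge subset.
G has 4 vertices and 4 edges.
Enumerate all 2^4 = 16 subsets, checking for acyclicity.
Total independent sets = 14.

14


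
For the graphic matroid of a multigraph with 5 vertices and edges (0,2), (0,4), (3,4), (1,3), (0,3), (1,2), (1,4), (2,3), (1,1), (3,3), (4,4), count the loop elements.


In a graphic matroid, a loop is a self-loop edge (u,u) with rank 0.
Examining all 11 edges for self-loops...
Self-loops found: (1,1), (3,3), (4,4)
Number of loops = 3.

3


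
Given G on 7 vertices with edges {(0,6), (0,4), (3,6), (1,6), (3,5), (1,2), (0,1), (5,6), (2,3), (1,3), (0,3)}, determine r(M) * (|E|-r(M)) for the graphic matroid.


r(M) = |V| - c = 7 - 1 = 6.
nullity = |E| - r(M) = 11 - 6 = 5.
Product = 6 * 5 = 30.

30


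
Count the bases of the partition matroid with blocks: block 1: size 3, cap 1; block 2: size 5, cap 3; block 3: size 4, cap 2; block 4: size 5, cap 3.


A basis picks exactly ci elements from block i.
Number of bases = product of C(|Si|, ci).
= C(3,1) * C(5,3) * C(4,2) * C(5,3)
= 3 * 10 * 6 * 10
= 1800.

1800


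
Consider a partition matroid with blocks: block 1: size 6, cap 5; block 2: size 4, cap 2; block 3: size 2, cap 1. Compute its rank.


Rank of a partition matroid = sum of min(|Si|, ci) for each block.
= min(6,5) + min(4,2) + min(2,1)
= 5 + 2 + 1
= 8.

8


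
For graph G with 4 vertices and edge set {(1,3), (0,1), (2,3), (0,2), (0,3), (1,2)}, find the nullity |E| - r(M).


Cycle rank (nullity) = |E| - r(M) = |E| - (|V| - c).
|E| = 6, |V| = 4, c = 1.
Nullity = 6 - (4 - 1) = 6 - 3 = 3.

3


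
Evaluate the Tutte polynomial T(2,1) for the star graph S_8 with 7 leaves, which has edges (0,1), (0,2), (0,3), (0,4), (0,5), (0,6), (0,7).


A star on 8 vertices is a tree with 7 edges.
T(x,y) = x^(7) for any tree.
T(2,1) = 2^7 = 128.

128


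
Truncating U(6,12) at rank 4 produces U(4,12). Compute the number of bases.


Truncating U(6,12) to rank 4 gives U(4,12).
Bases of U(4,12) are all 4-element subsets of 12 elements.
Number of bases = (12 choose 4) = 495.

495


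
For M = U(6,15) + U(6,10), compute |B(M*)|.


(M1+M2)* = M1* + M2*.
M1* = U(9,15), bases: C(15,9) = 5005.
M2* = U(4,10), bases: C(10,4) = 210.
|B(M*)| = 5005 * 210 = 1051050.

1051050


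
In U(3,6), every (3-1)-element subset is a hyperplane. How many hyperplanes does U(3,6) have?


Hyperplanes of U(3,6) are flats of rank 2.
In a uniform matroid, these are exactly the (2)-element subsets.
Count = (6 choose 2) = 15.

15


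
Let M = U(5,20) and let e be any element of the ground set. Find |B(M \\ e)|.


Deleting e from U(5,20) gives U(5,19) since n > r.
Bases of U(5,19) = C(19,5) = 19! / (5! * 14!) = 11628.

11628


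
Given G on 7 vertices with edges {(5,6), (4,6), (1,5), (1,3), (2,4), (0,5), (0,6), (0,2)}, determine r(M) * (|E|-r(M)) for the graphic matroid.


r(M) = |V| - c = 7 - 1 = 6.
nullity = |E| - r(M) = 8 - 6 = 2.
Product = 6 * 2 = 12.

12


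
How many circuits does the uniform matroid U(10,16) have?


In U(10,16), circuits are the (11)-element subsets.
Any set of 11 elements is dependent, and removing any one element gives
an independent set of size 10, so it is a minimal dependent set.
Number of circuits = (16 choose 11) = 4368.

4368


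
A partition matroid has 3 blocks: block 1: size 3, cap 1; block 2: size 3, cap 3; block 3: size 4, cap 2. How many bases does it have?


A basis picks exactly ci elements from block i.
Number of bases = product of C(|Si|, ci).
= C(3,1) * C(3,3) * C(4,2)
= 3 * 1 * 6
= 18.

18


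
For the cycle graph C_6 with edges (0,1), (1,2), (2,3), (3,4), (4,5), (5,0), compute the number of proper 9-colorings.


P(C_6, k) = (k-1)^6 + (-1)^6*(k-1).
P(9) = (8)^6 + 8
= 262144 + 8 = 262152.

262152


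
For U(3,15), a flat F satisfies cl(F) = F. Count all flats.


Flats of U(3,15): every subset of size < 3 is a flat, plus E itself.
Count = (15 choose 0) + (15 choose 1) + (15 choose 2) + 1
     = 1 + 15 + 105 + 1
     = 122.

122


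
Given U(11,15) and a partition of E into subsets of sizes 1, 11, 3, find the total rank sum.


r(Ai) = min(|Ai|, 11) for each part.
Sum = min(1,11) + min(11,11) + min(3,11)
    = 1 + 11 + 3
    = 15.

15


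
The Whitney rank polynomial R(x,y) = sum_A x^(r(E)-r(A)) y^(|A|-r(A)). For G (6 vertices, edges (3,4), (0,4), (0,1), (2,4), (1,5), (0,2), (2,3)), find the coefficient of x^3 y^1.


R(x,y) = sum over A in 2^E of x^(r(E)-r(A)) * y^(|A|-r(A)).
G has 6 vertices, 7 edges. r(E) = 5.
Enumerate all 2^7 = 128 subsets.
Count subsets with r(E)-r(A)=3 and |A|-r(A)=1: 2.

2


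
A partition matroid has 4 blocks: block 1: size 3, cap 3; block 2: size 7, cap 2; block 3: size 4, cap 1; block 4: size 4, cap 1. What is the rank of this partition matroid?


Rank of a partition matroid = sum of min(|Si|, ci) for each block.
= min(3,3) + min(7,2) + min(4,1) + min(4,1)
= 3 + 2 + 1 + 1
= 7.

7


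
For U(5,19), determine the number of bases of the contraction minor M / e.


Contracting e from U(5,19) gives U(4,18).
Bases of U(4,18) = C(18,4) = 18! / (4! * 14!) = 3060.

3060


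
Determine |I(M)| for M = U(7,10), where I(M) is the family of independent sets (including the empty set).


Independent sets of U(7,10) are all subsets of size <= 7.
Count = (10 choose 0) + (10 choose 1) + (10 choose 2) + (10 choose 3) + (10 choose 4) + (10 choose 5) + (10 choose 6) + (10 choose 7)
     = 1 + 10 + 45 + 120 + 210 + 252 + 210 + 120
     = 968.

968


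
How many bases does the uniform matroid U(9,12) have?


Bases of U(9,12) are all 9-element subsets of the 12-element ground set.
Number of bases = C(12,9).
C(12,9) = 12! / (9! * 3!) = 220.

220


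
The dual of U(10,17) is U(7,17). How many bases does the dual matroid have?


The dual of U(r,n) is U(n-r, n) = U(7,17).
Bases of U(7,17) are all (7)-element subsets.
|B(M*)| = C(17,7) = 17! / (7! * 10!) = 19448.

19448


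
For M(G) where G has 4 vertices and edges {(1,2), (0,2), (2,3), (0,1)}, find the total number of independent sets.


An independent set in a graphic matroid is an acyclic edge subset.
G has 4 vertices and 4 edges.
Enumerate all 2^4 = 16 subsets, checking for acyclicity.
Total independent sets = 14.

14


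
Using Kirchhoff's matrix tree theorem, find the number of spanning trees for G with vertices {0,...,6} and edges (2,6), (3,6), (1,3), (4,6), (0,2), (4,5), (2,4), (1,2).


By Kirchhoff's matrix tree theorem, the number of spanning trees equals
the determinant of any cofactor of the Laplacian matrix L.
G has 7 vertices and 8 edges.
Computing the (6 x 6) cofactor determinant gives 11.

11


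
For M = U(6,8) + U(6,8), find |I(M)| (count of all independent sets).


For a direct sum, |I(M1+M2)| = |I(M1)| * |I(M2)|.
|I(U(6,8))| = sum C(8,k) for k=0..6 = 247.
|I(U(6,8))| = sum C(8,k) for k=0..6 = 247.
Total = 247 * 247 = 61009.

61009


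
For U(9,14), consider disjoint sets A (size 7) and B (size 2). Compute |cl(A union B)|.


|A union B| = 7 + 2 = 9 (disjoint).
In U(9,14), cl(S) = S if |S| < 9, else cl(S) = E.
Since 9 >= 9, cl(A union B) = E.
|cl(A union B)| = 14.

14


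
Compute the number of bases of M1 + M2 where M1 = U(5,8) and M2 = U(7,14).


Bases of a direct sum M1 + M2: |B| = |B(M1)| * |B(M2)|.
|B(U(5,8))| = C(8,5) = 56.
|B(U(7,14))| = C(14,7) = 3432.
Total bases = 56 * 3432 = 192192.

192192


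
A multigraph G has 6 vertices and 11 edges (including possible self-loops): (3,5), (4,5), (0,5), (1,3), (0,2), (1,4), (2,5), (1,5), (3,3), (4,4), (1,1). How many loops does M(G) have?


In a graphic matroid, a loop is a self-loop edge (u,u) with rank 0.
Examining all 11 edges for self-loops...
Self-loops found: (3,3), (4,4), (1,1)
Number of loops = 3.

3


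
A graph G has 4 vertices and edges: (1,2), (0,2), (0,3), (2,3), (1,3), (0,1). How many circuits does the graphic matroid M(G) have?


A circuit in a graphic matroid = edge set of a simple cycle.
G has 4 vertices and 6 edges.
Enumerating all minimal edge subsets forming cycles...
Total circuits found: 7.

7


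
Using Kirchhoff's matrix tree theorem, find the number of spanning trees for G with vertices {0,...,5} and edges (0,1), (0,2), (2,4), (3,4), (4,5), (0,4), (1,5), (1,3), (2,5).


By Kirchhoff's matrix tree theorem, the number of spanning trees equals
the determinant of any cofactor of the Laplacian matrix L.
G has 6 vertices and 9 edges.
Computing the (5 x 5) cofactor determinant gives 69.

69


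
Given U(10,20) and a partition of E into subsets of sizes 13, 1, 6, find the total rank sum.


r(Ai) = min(|Ai|, 10) for each part.
Sum = min(13,10) + min(1,10) + min(6,10)
    = 10 + 1 + 6
    = 17.

17


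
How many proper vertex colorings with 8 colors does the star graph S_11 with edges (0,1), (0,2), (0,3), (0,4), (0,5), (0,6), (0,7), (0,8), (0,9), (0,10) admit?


P(tree, k) = k * (k-1)^(10) for any tree on 11 vertices.
P(8) = 8 * 7^10 = 8 * 282475249 = 2259801992.

2259801992


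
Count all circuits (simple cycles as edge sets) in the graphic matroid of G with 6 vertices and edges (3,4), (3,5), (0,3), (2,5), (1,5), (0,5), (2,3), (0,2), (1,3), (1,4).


A circuit in a graphic matroid = edge set of a simple cycle.
G has 6 vertices and 10 edges.
Enumerating all minimal edge subsets forming cycles...
Total circuits found: 18.

18


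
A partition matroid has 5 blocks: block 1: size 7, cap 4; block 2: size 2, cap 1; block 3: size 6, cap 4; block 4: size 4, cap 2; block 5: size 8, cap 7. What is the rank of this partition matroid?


Rank of a partition matroid = sum of min(|Si|, ci) for each block.
= min(7,4) + min(2,1) + min(6,4) + min(4,2) + min(8,7)
= 4 + 1 + 4 + 2 + 7
= 18.

18


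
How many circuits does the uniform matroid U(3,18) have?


In U(3,18), circuits are the (4)-element subsets.
Any set of 4 elements is dependent, and removing any one element gives
an independent set of size 3, so it is a minimal dependent set.
Number of circuits = (18 choose 4) = 3060.

3060


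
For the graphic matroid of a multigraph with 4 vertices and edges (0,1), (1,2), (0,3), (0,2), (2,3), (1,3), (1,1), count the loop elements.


In a graphic matroid, a loop is a self-loop edge (u,u) with rank 0.
Examining all 7 edges for self-loops...
Self-loops found: (1,1)
Number of loops = 1.

1


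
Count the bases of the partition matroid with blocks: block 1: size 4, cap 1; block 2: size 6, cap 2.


A basis picks exactly ci elements from block i.
Number of bases = product of C(|Si|, ci).
= C(4,1) * C(6,2)
= 4 * 15
= 60.

60


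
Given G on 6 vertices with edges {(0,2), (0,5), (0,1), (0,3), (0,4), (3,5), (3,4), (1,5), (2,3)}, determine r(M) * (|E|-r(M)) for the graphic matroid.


r(M) = |V| - c = 6 - 1 = 5.
nullity = |E| - r(M) = 9 - 5 = 4.
Product = 5 * 4 = 20.

20


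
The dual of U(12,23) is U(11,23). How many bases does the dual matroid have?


The dual of U(r,n) is U(n-r, n) = U(11,23).
Bases of U(11,23) are all (11)-element subsets.
|B(M*)| = C(23,11) = 23! / (11! * 12!) = 1352078.

1352078


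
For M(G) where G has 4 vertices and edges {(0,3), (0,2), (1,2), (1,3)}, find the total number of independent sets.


An independent set in a graphic matroid is an acyclic edge subset.
G has 4 vertices and 4 edges.
Enumerate all 2^4 = 16 subsets, checking for acyclicity.
Total independent sets = 15.

15


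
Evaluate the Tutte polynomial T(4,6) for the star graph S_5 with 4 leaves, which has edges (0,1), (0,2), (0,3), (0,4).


A star on 5 vertices is a tree with 4 edges.
T(x,y) = x^(4) for any tree.
T(4,6) = 4^4 = 256.

256


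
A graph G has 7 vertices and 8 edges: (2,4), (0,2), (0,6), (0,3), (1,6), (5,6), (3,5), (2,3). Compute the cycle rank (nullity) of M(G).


Cycle rank (nullity) = |E| - r(M) = |E| - (|V| - c).
|E| = 8, |V| = 7, c = 1.
Nullity = 8 - (7 - 1) = 8 - 6 = 2.

2


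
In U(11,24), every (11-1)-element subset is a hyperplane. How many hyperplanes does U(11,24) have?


Hyperplanes of U(11,24) are flats of rank 10.
In a uniform matroid, these are exactly the (10)-element subsets.
Count = (24 choose 10) = 1961256.

1961256


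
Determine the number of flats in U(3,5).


Flats of U(3,5): every subset of size < 3 is a flat, plus E itself.
Count = (5 choose 0) + (5 choose 1) + (5 choose 2) + 1
     = 1 + 5 + 10 + 1
     = 17.

17


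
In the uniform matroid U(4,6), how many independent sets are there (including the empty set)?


Independent sets of U(4,6) are all subsets of size <= 4.
Count = C(6,0) + C(6,1) + C(6,2) + C(6,3) + C(6,4)
     = 1 + 6 + 15 + 20 + 15
     = 57.

57


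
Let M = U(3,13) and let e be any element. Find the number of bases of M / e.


Contracting e from U(3,13) gives U(2,12).
Bases of U(2,12) = C(12,2) = 12! / (2! * 10!) = 66.

66


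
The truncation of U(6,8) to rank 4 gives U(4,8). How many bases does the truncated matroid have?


Truncating U(6,8) to rank 4 gives U(4,8).
Bases of U(4,8) are all 4-element subsets of 8 elements.
Number of bases = C(8,4) = (8 * 7 * 6 * 5) / (1 * 2 * 3 * 4) = 70.

70


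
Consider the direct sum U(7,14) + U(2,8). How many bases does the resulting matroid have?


Bases of a direct sum M1 + M2: |B| = |B(M1)| * |B(M2)|.
|B(U(7,14))| = C(14,7) = 3432.
|B(U(2,8))| = C(8,2) = 28.
Total bases = 3432 * 28 = 96096.

96096


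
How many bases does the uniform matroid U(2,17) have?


Bases of U(2,17) are all 2-element subsets of the 17-element ground set.
Number of bases = C(17,2).
(17 choose 2) = 136.

136


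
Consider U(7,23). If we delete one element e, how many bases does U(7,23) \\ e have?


Deleting e from U(7,23) gives U(7,22) since n > r.
Bases of U(7,22) = C(22,7) = 170544.

170544


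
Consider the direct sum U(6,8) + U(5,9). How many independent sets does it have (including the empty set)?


For a direct sum, |I(M1+M2)| = |I(M1)| * |I(M2)|.
|I(U(6,8))| = sum C(8,k) for k=0..6 = 247.
|I(U(5,9))| = sum C(9,k) for k=0..5 = 382.
Total = 247 * 382 = 94354.

94354


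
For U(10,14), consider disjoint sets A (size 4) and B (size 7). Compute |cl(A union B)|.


|A union B| = 4 + 7 = 11 (disjoint).
In U(10,14), cl(S) = S if |S| < 10, else cl(S) = E.
Since 11 >= 10, cl(A union B) = E.
|cl(A union B)| = 14.

14


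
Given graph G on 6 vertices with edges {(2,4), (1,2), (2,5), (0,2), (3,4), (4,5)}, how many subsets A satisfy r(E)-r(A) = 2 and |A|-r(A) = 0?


R(x,y) = sum over A in 2^E of x^(r(E)-r(A)) * y^(|A|-r(A)).
G has 6 vertices, 6 edges. r(E) = 5.
Enumerate all 2^6 = 64 subsets.
Count subsets with r(E)-r(A)=2 and |A|-r(A)=0: 19.

19


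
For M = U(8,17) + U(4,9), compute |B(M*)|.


(M1+M2)* = M1* + M2*.
M1* = U(9,17), bases: C(17,9) = 24310.
M2* = U(5,9), bases: C(9,5) = 126.
|B(M*)| = 24310 * 126 = 3063060.

3063060


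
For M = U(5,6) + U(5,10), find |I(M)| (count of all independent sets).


For a direct sum, |I(M1+M2)| = |I(M1)| * |I(M2)|.
|I(U(5,6))| = sum C(6,k) for k=0..5 = 63.
|I(U(5,10))| = sum C(10,k) for k=0..5 = 638.
Total = 63 * 638 = 40194.

40194


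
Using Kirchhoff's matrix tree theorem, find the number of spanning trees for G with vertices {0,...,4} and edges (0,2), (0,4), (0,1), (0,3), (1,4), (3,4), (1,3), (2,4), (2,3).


By Kirchhoff's matrix tree theorem, the number of spanning trees equals
the determinant of any cofactor of the Laplacian matrix L.
G has 5 vertices and 9 edges.
Computing the (4 x 4) cofactor determinant gives 75.

75


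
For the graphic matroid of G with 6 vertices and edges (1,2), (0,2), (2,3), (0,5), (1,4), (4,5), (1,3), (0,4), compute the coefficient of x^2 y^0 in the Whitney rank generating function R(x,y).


R(x,y) = sum over A in 2^E of x^(r(E)-r(A)) * y^(|A|-r(A)).
G has 6 vertices, 8 edges. r(E) = 5.
Enumerate all 2^8 = 256 subsets.
Count subsets with r(E)-r(A)=2 and |A|-r(A)=0: 54.

54


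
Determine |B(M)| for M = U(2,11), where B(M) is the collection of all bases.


Bases of U(2,11) are all 2-element subsets of the 11-element ground set.
Number of bases = C(11,2).
C(11,2) = (11 * 10) / (1 * 2) = 55.

55


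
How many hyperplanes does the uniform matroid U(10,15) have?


Hyperplanes of U(10,15) are flats of rank 9.
In a uniform matroid, these are exactly the (9)-element subsets.
Count = C(15,9) = 15! / (9! * 6!) = 5005.

5005


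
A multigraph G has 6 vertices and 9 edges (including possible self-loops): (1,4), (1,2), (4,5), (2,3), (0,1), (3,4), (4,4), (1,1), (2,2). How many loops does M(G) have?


In a graphic matroid, a loop is a self-loop edge (u,u) with rank 0.
Examining all 9 edges for self-loops...
Self-loops found: (4,4), (1,1), (2,2)
Number of loops = 3.

3


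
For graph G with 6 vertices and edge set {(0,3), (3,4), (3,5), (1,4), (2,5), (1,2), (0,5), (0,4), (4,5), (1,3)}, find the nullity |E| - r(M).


Cycle rank (nullity) = |E| - r(M) = |E| - (|V| - c).
|E| = 10, |V| = 6, c = 1.
Nullity = 10 - (6 - 1) = 10 - 5 = 5.

5


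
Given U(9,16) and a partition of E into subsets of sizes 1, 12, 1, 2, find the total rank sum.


r(Ai) = min(|Ai|, 9) for each part.
Sum = min(1,9) + min(12,9) + min(1,9) + min(2,9)
    = 1 + 9 + 1 + 2
    = 13.

13


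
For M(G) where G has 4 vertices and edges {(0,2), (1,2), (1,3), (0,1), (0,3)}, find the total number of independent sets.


An independent set in a graphic matroid is an acyclic edge subset.
G has 4 vertices and 5 edges.
Enumerate all 2^5 = 32 subsets, checking for acyclicity.
Total independent sets = 24.

24


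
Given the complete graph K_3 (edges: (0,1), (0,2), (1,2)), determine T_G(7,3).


T(K_3; x,y) = x^2 + x + y.
T(7,3) = 49 + 7 + 3 = 59.

59


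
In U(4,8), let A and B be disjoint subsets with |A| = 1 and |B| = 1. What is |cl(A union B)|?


|A union B| = 1 + 1 = 2 (disjoint).
In U(4,8), cl(S) = S if |S| < 4, else cl(S) = E.
Since 2 < 4, cl(A union B) = A union B.
|cl(A union B)| = 2.

2


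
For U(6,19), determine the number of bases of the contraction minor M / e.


Contracting e from U(6,19) gives U(5,18).
Bases of U(5,18) = C(18,5) = 8568.

8568


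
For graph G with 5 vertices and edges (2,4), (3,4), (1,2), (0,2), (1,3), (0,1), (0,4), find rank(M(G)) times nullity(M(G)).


r(M) = |V| - c = 5 - 1 = 4.
nullity = |E| - r(M) = 7 - 4 = 3.
Product = 4 * 3 = 12.

12


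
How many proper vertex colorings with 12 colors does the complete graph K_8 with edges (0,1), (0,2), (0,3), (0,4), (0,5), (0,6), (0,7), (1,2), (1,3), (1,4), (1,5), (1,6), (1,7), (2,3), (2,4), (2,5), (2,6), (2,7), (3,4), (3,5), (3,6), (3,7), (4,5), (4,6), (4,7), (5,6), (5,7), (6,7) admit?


P(K_8, k) = k(k-1)(k-2)...(k-7).
P(12) = (12) * (11) * (10) * (9) * (8) * (7) * (6) * (5) = 19958400.

19958400


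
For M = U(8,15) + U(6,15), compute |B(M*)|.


(M1+M2)* = M1* + M2*.
M1* = U(7,15), bases: C(15,7) = 6435.
M2* = U(9,15), bases: C(15,9) = 5005.
|B(M*)| = 6435 * 5005 = 32207175.

32207175


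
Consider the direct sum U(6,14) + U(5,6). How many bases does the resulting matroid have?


Bases of a direct sum M1 + M2: |B| = |B(M1)| * |B(M2)|.
|B(U(6,14))| = C(14,6) = 3003.
|B(U(5,6))| = C(6,5) = 6.
Total bases = 3003 * 6 = 18018.

18018


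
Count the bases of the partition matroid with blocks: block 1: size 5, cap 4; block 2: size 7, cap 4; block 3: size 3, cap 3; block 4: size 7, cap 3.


A basis picks exactly ci elements from block i.
Number of bases = product of C(|Si|, ci).
= C(5,4) * C(7,4) * C(3,3) * C(7,3)
= 5 * 35 * 1 * 35
= 6125.

6125
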